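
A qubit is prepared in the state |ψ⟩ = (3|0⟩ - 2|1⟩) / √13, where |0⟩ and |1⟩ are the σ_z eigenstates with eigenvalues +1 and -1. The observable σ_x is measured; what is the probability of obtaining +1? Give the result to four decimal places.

|+x⟩ = (|0⟩ + |1⟩)/√2, so ⟨+x|ψ⟩ = (1) / (√2·√13).
P = |1|² / 26 = 1/26.

0.0385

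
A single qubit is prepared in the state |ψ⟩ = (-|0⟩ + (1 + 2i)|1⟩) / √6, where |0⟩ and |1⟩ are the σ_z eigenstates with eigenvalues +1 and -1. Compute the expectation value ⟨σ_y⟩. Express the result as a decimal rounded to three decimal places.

-0.667

⟨σ_y⟩ = 2 Im(a* b)/(|a|²+|b|²) with a = -1, b = (1 + 2i).
a* b = (-1 - 2i), so ⟨σ_y⟩ = -4/6.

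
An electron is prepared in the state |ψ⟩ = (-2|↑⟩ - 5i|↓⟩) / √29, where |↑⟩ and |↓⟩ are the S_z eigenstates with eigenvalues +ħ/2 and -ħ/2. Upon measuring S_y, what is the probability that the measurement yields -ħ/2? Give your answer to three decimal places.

0.155

|-y⟩ = (|↑⟩ - i|↓⟩)/√2, so ⟨-y|ψ⟩ = (3) / (√2·√29).
P = |3|² / 58 = 9/58.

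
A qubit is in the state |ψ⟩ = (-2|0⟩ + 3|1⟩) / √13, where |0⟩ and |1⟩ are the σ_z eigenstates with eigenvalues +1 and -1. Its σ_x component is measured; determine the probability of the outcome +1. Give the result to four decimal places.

0.0385

|+x⟩ = (|0⟩ + |1⟩)/√2, so ⟨+x|ψ⟩ = (1) / (√2·√13).
P = |1|² / 26 = 1/26.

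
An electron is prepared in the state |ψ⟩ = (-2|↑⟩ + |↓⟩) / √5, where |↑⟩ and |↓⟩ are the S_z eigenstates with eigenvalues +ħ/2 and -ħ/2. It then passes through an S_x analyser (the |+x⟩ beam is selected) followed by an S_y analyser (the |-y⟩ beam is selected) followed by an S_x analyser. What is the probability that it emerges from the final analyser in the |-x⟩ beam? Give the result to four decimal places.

First analyser (S_x): P(|+x⟩) = |⟨+x|ψ⟩|² = 1/10.
After stage 1 the state is |+x⟩; P(|-y⟩) = |⟨-y|+x⟩|² = 1/2.
After stage 2 the state is |-y⟩; P(|-x⟩) = |⟨-x|-y⟩|² = 1/2.
Joint probability = 1/10 × 1/2 × 1/2 = 0.0250.

0.0250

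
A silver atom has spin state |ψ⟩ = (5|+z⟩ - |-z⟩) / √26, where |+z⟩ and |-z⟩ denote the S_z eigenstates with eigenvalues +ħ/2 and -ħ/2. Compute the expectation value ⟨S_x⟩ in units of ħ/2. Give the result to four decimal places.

⟨σ_x⟩ = 2 Re(a* b)/(|a|²+|b|²) with a = 5, b = -1.
a* b = -5, so ⟨σ_x⟩ = -10/26.
⟨S_x⟩ = (ħ/2)·⟨σ_x⟩.

-0.3846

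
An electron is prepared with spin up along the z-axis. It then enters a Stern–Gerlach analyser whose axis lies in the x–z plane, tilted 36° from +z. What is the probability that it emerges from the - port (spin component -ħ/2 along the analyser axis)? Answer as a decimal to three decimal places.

For spin-½, the probability of finding spin-up along an axis at angle θ to the initial spin direction is cos²(θ/2); spin-down is sin²(θ/2).
θ = 36°, so P = sin²(18°) ≈ 0.095.

0.095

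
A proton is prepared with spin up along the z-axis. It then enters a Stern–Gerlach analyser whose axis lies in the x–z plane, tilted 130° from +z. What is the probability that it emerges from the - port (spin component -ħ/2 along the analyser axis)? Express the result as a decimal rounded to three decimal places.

For spin-½, the probability of finding spin-up along an axis at angle θ to the initial spin direction is cos²(θ/2); spin-down is sin²(θ/2).
θ = 130°, so P = sin²(65°) ≈ 0.821.

0.821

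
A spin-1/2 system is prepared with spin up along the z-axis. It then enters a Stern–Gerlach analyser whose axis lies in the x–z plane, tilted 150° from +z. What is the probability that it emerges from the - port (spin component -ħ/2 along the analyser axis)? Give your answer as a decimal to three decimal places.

For spin-½, the probability of finding spin-up along an axis at angle θ to the initial spin direction is cos²(θ/2); spin-down is sin²(θ/2).
θ = 150°, so P = sin²(75°) ≈ 0.933.

0.933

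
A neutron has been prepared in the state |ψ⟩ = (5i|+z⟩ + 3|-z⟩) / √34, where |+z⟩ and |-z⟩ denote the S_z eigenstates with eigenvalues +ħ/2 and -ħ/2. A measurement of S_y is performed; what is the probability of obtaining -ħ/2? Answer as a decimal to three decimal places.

|-y⟩ = (|+z⟩ - i|-z⟩)/√2, so ⟨-y|ψ⟩ = (8i) / (√2·√34).
P = |8i|² / 68 = 64/68.

0.941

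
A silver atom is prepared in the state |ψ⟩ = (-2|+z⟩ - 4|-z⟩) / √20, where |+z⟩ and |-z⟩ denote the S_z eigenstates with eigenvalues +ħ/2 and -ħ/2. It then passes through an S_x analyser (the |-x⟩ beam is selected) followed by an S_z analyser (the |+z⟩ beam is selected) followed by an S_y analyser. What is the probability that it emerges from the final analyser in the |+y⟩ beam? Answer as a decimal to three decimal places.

First analyser (S_x): P(|-x⟩) = |⟨-x|ψ⟩|² = 4/40.
After stage 1 the state is |-x⟩; P(|+z⟩) = |⟨+z|-x⟩|² = 1/2.
After stage 2 the state is |+z⟩; P(|+y⟩) = |⟨+y|+z⟩|² = 1/2.
Joint probability = 4/40 × 1/2 × 1/2 = 0.025.

0.025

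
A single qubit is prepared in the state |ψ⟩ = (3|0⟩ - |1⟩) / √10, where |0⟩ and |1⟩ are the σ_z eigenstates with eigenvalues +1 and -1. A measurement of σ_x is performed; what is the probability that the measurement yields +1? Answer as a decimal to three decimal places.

0.200

|+x⟩ = (|0⟩ + |1⟩)/√2, so ⟨+x|ψ⟩ = (2) / (√2·√10).
P = |2|² / 20 = 4/20.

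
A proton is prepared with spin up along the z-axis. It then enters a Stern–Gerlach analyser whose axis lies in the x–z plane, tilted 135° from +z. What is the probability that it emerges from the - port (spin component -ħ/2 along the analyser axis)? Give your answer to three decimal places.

0.854

For spin-½, the probability of finding spin-up along an axis at angle θ to the initial spin direction is cos²(θ/2); spin-down is sin²(θ/2).
θ = 135°, so P = sin²(67.5°) ≈ 0.854.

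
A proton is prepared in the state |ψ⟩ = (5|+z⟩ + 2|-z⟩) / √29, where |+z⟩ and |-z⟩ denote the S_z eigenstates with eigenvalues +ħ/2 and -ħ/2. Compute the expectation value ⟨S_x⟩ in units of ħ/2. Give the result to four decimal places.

⟨σ_x⟩ = 2 Re(a* b)/(|a|²+|b|²) with a = 5, b = 2.
a* b = 10, so ⟨σ_x⟩ = 20/29.
⟨S_x⟩ = (ħ/2)·⟨σ_x⟩.

0.6897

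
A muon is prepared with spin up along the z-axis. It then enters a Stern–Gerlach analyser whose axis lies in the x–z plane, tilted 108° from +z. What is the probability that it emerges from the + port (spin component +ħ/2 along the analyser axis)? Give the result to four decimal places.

For spin-½, the probability of finding spin-up along an axis at angle θ to the initial spin direction is cos²(θ/2); spin-down is sin²(θ/2).
θ = 108°, so P = cos²(54°) ≈ 0.3455.

0.3455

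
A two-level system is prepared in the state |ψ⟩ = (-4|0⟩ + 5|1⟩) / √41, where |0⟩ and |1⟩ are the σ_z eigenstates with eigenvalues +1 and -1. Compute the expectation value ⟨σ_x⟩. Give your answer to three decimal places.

-0.976

⟨σ_x⟩ = 2 Re(a* b)/(|a|²+|b|²) with a = -4, b = 5.
a* b = -20, so ⟨σ_x⟩ = -40/41.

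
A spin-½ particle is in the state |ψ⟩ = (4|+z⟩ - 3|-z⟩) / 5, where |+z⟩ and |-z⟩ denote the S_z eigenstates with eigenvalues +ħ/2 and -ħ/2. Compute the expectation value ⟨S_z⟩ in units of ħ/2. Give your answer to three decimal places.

0.280

⟨σ_z⟩ = |a|² - |b|² divided by |a|²+|b|², with a, b the |+z⟩, |-z⟩ amplitudes.
= (16 - 9)/25 = 7/25.
⟨S_z⟩ = (ħ/2)·⟨σ_z⟩.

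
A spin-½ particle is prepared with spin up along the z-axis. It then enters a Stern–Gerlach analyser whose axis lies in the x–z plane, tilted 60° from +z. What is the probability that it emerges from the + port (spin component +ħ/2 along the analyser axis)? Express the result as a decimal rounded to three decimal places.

For spin-½, the probability of finding spin-up along an axis at angle θ to the initial spin direction is cos²(θ/2); spin-down is sin²(θ/2).
θ = 60°, so P = cos²(30°) ≈ 0.750.

0.750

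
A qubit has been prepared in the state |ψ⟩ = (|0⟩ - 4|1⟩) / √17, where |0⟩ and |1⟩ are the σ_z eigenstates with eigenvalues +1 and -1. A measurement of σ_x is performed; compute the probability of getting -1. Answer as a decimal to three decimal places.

0.735

|-x⟩ = (|0⟩ - |1⟩)/√2, so ⟨-x|ψ⟩ = (5) / (√2·√17).
P = |5|² / 34 = 25/34.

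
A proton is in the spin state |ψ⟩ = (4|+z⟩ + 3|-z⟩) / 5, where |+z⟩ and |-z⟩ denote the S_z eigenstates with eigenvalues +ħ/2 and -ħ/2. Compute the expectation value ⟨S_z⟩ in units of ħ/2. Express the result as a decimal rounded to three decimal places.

⟨σ_z⟩ = |a|² - |b|² divided by |a|²+|b|², with a, b the |+z⟩, |-z⟩ amplitudes.
= (16 - 9)/25 = 7/25.
⟨S_z⟩ = (ħ/2)·⟨σ_z⟩.

0.280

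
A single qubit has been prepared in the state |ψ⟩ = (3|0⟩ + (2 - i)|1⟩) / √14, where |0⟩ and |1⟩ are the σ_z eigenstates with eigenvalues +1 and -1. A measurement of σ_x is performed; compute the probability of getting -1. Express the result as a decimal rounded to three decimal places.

0.071

|-x⟩ = (|0⟩ - |1⟩)/√2, so ⟨-x|ψ⟩ = (1 + i) / (√2·√14).
P = |1 + i|² / 28 = 2/28.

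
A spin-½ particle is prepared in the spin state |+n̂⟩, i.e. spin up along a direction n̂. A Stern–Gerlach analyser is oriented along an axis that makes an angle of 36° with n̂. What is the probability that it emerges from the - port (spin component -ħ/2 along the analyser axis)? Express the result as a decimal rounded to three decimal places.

0.095

For spin-½, the probability of finding spin-up along an axis at angle θ to the initial spin direction is cos²(θ/2); spin-down is sin²(θ/2).
θ = 36°, so P = sin²(18°) ≈ 0.095.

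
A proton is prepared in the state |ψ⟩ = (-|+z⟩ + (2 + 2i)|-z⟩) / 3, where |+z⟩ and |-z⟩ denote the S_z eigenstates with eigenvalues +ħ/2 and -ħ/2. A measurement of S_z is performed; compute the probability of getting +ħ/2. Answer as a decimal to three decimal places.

The +ħ/2 outcome corresponds to |+z⟩. Its amplitude in |ψ⟩ is -1/3.
P = |-1|² / 9 = 1/9.

0.111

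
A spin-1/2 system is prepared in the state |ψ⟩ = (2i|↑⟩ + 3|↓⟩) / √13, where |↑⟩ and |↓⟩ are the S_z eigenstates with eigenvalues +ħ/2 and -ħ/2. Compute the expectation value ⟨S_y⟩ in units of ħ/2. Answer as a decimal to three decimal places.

-0.923

⟨σ_y⟩ = 2 Im(a* b)/(|a|²+|b|²) with a = 2i, b = 3.
a* b = -6i, so ⟨σ_y⟩ = -12/13.
⟨S_y⟩ = (ħ/2)·⟨σ_y⟩.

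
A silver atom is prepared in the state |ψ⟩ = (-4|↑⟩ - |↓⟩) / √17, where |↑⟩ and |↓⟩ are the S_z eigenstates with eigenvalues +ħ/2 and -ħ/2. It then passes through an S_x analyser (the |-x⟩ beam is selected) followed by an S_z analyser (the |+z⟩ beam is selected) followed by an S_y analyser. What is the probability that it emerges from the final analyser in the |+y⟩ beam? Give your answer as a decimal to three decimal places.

First analyser (S_x): P(|-x⟩) = |⟨-x|ψ⟩|² = 9/34.
After stage 1 the state is |-x⟩; P(|+z⟩) = |⟨+z|-x⟩|² = 1/2.
After stage 2 the state is |+z⟩; P(|+y⟩) = |⟨+y|+z⟩|² = 1/2.
Joint probability = 9/34 × 1/2 × 1/2 = 0.066.

0.066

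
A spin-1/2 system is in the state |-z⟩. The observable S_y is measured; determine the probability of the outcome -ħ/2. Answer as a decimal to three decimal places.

In the S_z basis, |-z⟩ = |↓⟩ and |-y⟩ = (|↑⟩ - i|↓⟩)/√2.
|⟨-y|-z⟩|² = 1/2.

0.500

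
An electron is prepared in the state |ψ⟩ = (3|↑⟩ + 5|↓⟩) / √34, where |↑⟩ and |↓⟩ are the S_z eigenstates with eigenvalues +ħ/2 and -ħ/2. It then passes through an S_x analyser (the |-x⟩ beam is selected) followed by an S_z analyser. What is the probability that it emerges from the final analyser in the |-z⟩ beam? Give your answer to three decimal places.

0.029

First analyser (S_x): P(|-x⟩) = |⟨-x|ψ⟩|² = 4/68.
After stage 1 the state is |-x⟩; P(|-z⟩) = |⟨-z|-x⟩|² = 1/2.
Joint probability = 4/68 × 1/2 = 0.029.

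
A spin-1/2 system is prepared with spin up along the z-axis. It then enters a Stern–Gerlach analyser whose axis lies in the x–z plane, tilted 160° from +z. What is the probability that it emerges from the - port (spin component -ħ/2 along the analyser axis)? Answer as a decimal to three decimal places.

0.970

For spin-½, the probability of finding spin-up along an axis at angle θ to the initial spin direction is cos²(θ/2); spin-down is sin²(θ/2).
θ = 160°, so P = sin²(80°) ≈ 0.970.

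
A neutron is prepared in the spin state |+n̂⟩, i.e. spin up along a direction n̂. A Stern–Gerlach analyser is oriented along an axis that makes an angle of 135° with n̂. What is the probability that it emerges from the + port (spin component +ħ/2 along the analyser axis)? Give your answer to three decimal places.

For spin-½, the probability of finding spin-up along an axis at angle θ to the initial spin direction is cos²(θ/2); spin-down is sin²(θ/2).
θ = 135°, so P = cos²(67.5°) ≈ 0.146.

0.146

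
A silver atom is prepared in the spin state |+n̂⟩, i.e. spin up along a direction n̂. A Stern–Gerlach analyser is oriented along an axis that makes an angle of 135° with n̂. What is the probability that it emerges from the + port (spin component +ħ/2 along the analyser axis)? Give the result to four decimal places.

0.1464

For spin-½, the probability of finding spin-up along an axis at angle θ to the initial spin direction is cos²(θ/2); spin-down is sin²(θ/2).
θ = 135°, so P = cos²(67.5°) ≈ 0.1464.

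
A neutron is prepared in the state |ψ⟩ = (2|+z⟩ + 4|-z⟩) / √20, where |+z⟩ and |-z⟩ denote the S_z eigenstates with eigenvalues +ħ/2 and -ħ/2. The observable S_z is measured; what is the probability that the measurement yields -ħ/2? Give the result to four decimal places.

The -ħ/2 outcome corresponds to |-z⟩. Its amplitude in |ψ⟩ is 4/√20.
P = |4|² / 20 = 16/20.

0.8000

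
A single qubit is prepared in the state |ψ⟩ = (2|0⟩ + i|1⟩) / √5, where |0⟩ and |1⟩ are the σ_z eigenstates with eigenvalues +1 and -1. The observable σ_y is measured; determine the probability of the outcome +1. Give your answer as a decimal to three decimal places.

|+y⟩ = (|0⟩ + i|1⟩)/√2, so ⟨+y|ψ⟩ = (3) / (√2·√5).
P = |3|² / 10 = 9/10.

0.900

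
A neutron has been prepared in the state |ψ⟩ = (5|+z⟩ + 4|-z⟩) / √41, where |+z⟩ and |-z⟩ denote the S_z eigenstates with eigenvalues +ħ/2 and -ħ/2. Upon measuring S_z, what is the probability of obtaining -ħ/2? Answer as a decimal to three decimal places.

The -ħ/2 outcome corresponds to |-z⟩. Its amplitude in |ψ⟩ is 4/√41.
P = |4|² / 41 = 16/41.

0.390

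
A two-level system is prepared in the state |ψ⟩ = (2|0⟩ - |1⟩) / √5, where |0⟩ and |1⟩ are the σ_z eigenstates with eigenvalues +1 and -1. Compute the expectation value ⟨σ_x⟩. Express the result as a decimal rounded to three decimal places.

-0.800

⟨σ_x⟩ = 2 Re(a* b)/(|a|²+|b|²) with a = 2, b = -1.
a* b = -2, so ⟨σ_x⟩ = -4/5.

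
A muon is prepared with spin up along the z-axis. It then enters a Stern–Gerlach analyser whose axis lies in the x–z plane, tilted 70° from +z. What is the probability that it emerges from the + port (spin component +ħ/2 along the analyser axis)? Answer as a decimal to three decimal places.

For spin-½, the probability of finding spin-up along an axis at angle θ to the initial spin direction is cos²(θ/2); spin-down is sin²(θ/2).
θ = 70°, so P = cos²(35°) ≈ 0.671.

0.671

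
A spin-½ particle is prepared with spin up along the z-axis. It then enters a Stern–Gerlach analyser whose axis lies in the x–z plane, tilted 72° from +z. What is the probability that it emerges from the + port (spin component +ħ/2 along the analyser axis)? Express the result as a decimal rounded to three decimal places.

0.655

For spin-½, the probability of finding spin-up along an axis at angle θ to the initial spin direction is cos²(θ/2); spin-down is sin²(θ/2).
θ = 72°, so P = cos²(36°) ≈ 0.655.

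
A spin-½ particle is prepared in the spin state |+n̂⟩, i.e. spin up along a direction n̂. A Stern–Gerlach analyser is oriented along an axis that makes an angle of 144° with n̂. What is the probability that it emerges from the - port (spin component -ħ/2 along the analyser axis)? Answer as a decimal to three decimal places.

For spin-½, the probability of finding spin-up along an axis at angle θ to the initial spin direction is cos²(θ/2); spin-down is sin²(θ/2).
θ = 144°, so P = sin²(72°) ≈ 0.905.

0.905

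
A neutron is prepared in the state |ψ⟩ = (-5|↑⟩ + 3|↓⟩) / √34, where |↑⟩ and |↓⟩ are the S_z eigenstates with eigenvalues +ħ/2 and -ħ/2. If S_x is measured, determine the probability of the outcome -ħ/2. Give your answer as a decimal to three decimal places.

0.941

|-x⟩ = (|↑⟩ - |↓⟩)/√2, so ⟨-x|ψ⟩ = (-8) / (√2·√34).
P = |-8|² / 68 = 64/68.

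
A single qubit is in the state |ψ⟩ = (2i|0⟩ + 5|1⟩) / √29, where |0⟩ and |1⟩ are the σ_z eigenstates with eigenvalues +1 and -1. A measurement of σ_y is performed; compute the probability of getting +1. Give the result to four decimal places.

|+y⟩ = (|0⟩ + i|1⟩)/√2, so ⟨+y|ψ⟩ = (-3i) / (√2·√29).
P = |-3i|² / 58 = 9/58.

0.1552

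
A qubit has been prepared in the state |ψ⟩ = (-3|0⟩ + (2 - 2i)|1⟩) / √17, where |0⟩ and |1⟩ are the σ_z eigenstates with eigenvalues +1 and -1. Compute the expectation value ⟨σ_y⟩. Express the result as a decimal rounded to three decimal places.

0.706

⟨σ_y⟩ = 2 Im(a* b)/(|a|²+|b|²) with a = -3, b = (2 - 2i).
a* b = (-6 + 6i), so ⟨σ_y⟩ = 12/17.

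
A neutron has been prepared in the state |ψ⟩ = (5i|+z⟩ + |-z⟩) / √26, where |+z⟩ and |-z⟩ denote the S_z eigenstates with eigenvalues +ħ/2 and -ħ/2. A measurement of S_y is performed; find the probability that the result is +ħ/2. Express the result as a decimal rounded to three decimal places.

0.308

|+y⟩ = (|+z⟩ + i|-z⟩)/√2, so ⟨+y|ψ⟩ = (4i) / (√2·√26).
P = |4i|² / 52 = 16/52.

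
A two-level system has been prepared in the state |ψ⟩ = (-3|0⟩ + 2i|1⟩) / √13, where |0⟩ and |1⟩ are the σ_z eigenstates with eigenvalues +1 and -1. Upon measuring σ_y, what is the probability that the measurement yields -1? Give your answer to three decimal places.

|-y⟩ = (|0⟩ - i|1⟩)/√2, so ⟨-y|ψ⟩ = (-5) / (√2·√13).
P = |-5|² / 26 = 25/26.

0.962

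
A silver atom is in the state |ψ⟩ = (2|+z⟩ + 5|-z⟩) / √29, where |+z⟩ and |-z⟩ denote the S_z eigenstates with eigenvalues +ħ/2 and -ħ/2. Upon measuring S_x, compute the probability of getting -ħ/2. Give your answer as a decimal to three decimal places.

|-x⟩ = (|+z⟩ - |-z⟩)/√2, so ⟨-x|ψ⟩ = (-3) / (√2·√29).
P = |-3|² / 58 = 9/58.

0.155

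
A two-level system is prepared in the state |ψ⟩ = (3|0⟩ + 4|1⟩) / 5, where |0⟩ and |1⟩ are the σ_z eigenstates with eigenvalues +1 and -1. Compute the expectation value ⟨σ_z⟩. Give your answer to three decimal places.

⟨σ_z⟩ = |a|² - |b|² divided by |a|²+|b|², with a, b the |0⟩, |1⟩ amplitudes.
= (9 - 16)/25 = -7/25.

-0.280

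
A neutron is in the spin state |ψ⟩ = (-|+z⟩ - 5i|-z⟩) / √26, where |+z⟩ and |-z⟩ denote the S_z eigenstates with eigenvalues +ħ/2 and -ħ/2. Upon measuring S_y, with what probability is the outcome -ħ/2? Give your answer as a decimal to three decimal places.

0.308

|-y⟩ = (|+z⟩ - i|-z⟩)/√2, so ⟨-y|ψ⟩ = (4) / (√2·√26).
P = |4|² / 52 = 16/52.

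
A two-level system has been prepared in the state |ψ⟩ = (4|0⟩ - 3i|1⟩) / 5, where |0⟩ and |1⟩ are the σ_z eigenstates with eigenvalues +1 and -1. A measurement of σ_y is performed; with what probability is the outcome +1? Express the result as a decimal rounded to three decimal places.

|+y⟩ = (|0⟩ + i|1⟩)/√2, so ⟨+y|ψ⟩ = (1) / (√2·5).
P = |1|² / 50 = 1/50.

0.020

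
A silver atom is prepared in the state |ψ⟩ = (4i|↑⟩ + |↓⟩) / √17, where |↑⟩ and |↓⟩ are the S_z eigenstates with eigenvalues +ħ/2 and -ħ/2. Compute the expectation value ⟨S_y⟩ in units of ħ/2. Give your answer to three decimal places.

⟨σ_y⟩ = 2 Im(a* b)/(|a|²+|b|²) with a = 4i, b = 1.
a* b = -4i, so ⟨σ_y⟩ = -8/17.
⟨S_y⟩ = (ħ/2)·⟨σ_y⟩.

-0.471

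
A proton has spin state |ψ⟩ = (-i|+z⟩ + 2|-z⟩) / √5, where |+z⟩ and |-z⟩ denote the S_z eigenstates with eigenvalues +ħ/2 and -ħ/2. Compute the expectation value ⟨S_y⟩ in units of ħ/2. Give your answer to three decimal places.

⟨σ_y⟩ = 2 Im(a* b)/(|a|²+|b|²) with a = -i, b = 2.
a* b = 2i, so ⟨σ_y⟩ = 4/5.
⟨S_y⟩ = (ħ/2)·⟨σ_y⟩.

0.800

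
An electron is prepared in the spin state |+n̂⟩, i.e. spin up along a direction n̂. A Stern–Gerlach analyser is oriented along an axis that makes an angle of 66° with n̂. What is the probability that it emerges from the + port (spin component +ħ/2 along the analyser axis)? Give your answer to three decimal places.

For spin-½, the probability of finding spin-up along an axis at angle θ to the initial spin direction is cos²(θ/2); spin-down is sin²(θ/2).
θ = 66°, so P = cos²(33°) ≈ 0.703.

0.703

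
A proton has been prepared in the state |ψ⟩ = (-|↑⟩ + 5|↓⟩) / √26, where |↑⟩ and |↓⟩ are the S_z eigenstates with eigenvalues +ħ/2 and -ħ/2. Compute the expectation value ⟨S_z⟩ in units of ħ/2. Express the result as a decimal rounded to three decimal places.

-0.923

⟨σ_z⟩ = |a|² - |b|² divided by |a|²+|b|², with a, b the |↑⟩, |↓⟩ amplitudes.
= (1 - 25)/26 = -24/26.
⟨S_z⟩ = (ħ/2)·⟨σ_z⟩.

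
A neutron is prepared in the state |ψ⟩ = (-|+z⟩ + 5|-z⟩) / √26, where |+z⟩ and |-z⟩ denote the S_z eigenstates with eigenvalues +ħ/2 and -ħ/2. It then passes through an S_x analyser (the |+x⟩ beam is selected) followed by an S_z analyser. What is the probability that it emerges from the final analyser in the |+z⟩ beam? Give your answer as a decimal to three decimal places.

0.154

First analyser (S_x): P(|+x⟩) = |⟨+x|ψ⟩|² = 16/52.
After stage 1 the state is |+x⟩; P(|+z⟩) = |⟨+z|+x⟩|² = 1/2.
Joint probability = 16/52 × 1/2 = 0.154.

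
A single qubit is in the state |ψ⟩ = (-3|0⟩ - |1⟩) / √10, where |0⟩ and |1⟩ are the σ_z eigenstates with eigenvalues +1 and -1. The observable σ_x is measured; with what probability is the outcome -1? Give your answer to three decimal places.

|-x⟩ = (|0⟩ - |1⟩)/√2, so ⟨-x|ψ⟩ = (-2) / (√2·√10).
P = |-2|² / 20 = 4/20.

0.200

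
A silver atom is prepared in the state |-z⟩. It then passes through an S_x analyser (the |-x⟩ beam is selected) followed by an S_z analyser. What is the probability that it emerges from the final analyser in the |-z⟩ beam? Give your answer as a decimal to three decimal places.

First analyser (S_x): from |-z⟩, P(|-x⟩) = 1/2.
After stage 1 the state is |-x⟩; P(|-z⟩) = |⟨-z|-x⟩|² = 1/2.
Joint probability = 1/2 × 1/2 = 0.250.

0.250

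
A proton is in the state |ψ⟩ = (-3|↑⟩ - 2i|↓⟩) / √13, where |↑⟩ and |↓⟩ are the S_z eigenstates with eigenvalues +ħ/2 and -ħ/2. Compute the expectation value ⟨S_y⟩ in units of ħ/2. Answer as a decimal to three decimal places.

⟨σ_y⟩ = 2 Im(a* b)/(|a|²+|b|²) with a = -3, b = -2i.
a* b = 6i, so ⟨σ_y⟩ = 12/13.
⟨S_y⟩ = (ħ/2)·⟨σ_y⟩.

0.923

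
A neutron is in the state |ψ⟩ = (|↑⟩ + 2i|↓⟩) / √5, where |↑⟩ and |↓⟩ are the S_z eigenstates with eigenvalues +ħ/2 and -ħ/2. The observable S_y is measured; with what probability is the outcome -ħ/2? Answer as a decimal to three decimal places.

|-y⟩ = (|↑⟩ - i|↓⟩)/√2, so ⟨-y|ψ⟩ = (-1) / (√2·√5).
P = |-1|² / 10 = 1/10.

0.100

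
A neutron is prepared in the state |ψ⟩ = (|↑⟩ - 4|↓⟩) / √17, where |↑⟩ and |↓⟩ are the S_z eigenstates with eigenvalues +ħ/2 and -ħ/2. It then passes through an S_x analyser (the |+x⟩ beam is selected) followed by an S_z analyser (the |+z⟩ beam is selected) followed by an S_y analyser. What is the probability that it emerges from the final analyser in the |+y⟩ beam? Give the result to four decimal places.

First analyser (S_x): P(|+x⟩) = |⟨+x|ψ⟩|² = 9/34.
After stage 1 the state is |+x⟩; P(|+z⟩) = |⟨+z|+x⟩|² = 1/2.
After stage 2 the state is |+z⟩; P(|+y⟩) = |⟨+y|+z⟩|² = 1/2.
Joint probability = 9/34 × 1/2 × 1/2 = 0.0662.

0.0662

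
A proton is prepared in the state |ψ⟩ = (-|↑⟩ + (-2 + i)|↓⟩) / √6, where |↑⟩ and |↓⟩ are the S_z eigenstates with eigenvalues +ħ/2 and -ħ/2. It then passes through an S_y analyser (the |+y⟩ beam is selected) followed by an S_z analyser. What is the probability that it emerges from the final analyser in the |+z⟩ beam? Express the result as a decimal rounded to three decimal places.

First analyser (S_y): P(|+y⟩) = |⟨+y|ψ⟩|² = 4/12.
After stage 1 the state is |+y⟩; P(|+z⟩) = |⟨+z|+y⟩|² = 1/2.
Joint probability = 4/12 × 1/2 = 0.167.

0.167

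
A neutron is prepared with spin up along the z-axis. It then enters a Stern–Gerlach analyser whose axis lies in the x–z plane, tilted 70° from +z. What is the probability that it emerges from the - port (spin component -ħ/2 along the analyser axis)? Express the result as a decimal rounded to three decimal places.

For spin-½, the probability of finding spin-up along an axis at angle θ to the initial spin direction is cos²(θ/2); spin-down is sin²(θ/2).
θ = 70°, so P = sin²(35°) ≈ 0.329.

0.329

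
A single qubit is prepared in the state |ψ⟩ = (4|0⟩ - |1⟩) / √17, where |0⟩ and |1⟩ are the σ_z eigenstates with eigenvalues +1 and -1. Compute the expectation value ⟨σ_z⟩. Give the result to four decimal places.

0.8824

⟨σ_z⟩ = |a|² - |b|² divided by |a|²+|b|², with a, b the |0⟩, |1⟩ amplitudes.
= (16 - 1)/17 = 15/17.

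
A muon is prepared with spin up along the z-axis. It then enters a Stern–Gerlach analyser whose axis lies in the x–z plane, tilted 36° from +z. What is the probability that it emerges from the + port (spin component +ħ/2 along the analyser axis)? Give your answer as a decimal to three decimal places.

For spin-½, the probability of finding spin-up along an axis at angle θ to the initial spin direction is cos²(θ/2); spin-down is sin²(θ/2).
θ = 36°, so P = cos²(18°) ≈ 0.905.

0.905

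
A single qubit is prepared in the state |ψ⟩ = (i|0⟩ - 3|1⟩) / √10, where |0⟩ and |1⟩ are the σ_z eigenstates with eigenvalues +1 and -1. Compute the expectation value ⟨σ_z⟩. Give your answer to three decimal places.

⟨σ_z⟩ = |a|² - |b|² divided by |a|²+|b|², with a, b the |0⟩, |1⟩ amplitudes.
= (1 - 9)/10 = -8/10.

-0.800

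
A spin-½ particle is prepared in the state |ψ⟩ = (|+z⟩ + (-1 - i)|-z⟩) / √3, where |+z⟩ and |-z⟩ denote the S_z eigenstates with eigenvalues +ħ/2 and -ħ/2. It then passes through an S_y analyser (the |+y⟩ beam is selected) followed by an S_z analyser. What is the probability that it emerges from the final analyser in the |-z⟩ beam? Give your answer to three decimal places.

First analyser (S_y): P(|+y⟩) = |⟨+y|ψ⟩|² = 1/6.
After stage 1 the state is |+y⟩; P(|-z⟩) = |⟨-z|+y⟩|² = 1/2.
Joint probability = 1/6 × 1/2 = 0.083.

0.083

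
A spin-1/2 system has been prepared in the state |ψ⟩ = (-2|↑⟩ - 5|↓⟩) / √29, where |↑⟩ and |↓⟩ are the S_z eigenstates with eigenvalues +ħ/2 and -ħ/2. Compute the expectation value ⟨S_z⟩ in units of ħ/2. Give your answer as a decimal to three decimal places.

⟨σ_z⟩ = |a|² - |b|² divided by |a|²+|b|², with a, b the |↑⟩, |↓⟩ amplitudes.
= (4 - 25)/29 = -21/29.
⟨S_z⟩ = (ħ/2)·⟨σ_z⟩.

-0.724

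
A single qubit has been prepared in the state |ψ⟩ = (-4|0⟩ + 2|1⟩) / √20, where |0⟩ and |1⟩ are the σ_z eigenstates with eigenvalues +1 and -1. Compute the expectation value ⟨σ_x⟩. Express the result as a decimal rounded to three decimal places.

⟨σ_x⟩ = 2 Re(a* b)/(|a|²+|b|²) with a = -4, b = 2.
a* b = -8, so ⟨σ_x⟩ = -16/20.

-0.800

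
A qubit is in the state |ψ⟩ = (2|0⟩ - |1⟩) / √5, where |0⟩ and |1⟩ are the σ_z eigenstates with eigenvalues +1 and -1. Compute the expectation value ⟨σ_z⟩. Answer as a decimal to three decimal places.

0.600

⟨σ_z⟩ = |a|² - |b|² divided by |a|²+|b|², with a, b the |0⟩, |1⟩ amplitudes.
= (4 - 1)/5 = 3/5.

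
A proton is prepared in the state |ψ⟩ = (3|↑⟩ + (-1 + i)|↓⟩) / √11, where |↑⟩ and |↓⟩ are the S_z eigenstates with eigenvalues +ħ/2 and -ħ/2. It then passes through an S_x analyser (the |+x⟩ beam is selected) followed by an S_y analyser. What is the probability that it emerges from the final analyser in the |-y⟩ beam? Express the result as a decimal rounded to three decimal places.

0.114

First analyser (S_x): P(|+x⟩) = |⟨+x|ψ⟩|² = 5/22.
After stage 1 the state is |+x⟩; P(|-y⟩) = |⟨-y|+x⟩|² = 1/2.
Joint probability = 5/22 × 1/2 = 0.114.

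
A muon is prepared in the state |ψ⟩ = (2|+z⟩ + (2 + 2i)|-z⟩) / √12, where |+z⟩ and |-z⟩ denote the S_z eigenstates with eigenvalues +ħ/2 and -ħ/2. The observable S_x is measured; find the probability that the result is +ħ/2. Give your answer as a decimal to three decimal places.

0.833

|+x⟩ = (|+z⟩ + |-z⟩)/√2, so ⟨+x|ψ⟩ = (4 + 2i) / (√2·√12).
P = |4 + 2i|² / 24 = 20/24.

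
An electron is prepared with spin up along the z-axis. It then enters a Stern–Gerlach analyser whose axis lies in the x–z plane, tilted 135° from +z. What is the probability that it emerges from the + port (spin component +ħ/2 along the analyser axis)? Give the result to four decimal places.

0.1464

For spin-½, the probability of finding spin-up along an axis at angle θ to the initial spin direction is cos²(θ/2); spin-down is sin²(θ/2).
θ = 135°, so P = cos²(67.5°) ≈ 0.1464.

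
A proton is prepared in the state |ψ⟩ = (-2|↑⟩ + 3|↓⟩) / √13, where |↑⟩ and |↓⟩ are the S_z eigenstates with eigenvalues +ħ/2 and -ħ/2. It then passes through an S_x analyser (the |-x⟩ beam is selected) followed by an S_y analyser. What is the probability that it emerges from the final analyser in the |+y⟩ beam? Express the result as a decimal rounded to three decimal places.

0.481

First analyser (S_x): P(|-x⟩) = |⟨-x|ψ⟩|² = 25/26.
After stage 1 the state is |-x⟩; P(|+y⟩) = |⟨+y|-x⟩|² = 1/2.
Joint probability = 25/26 × 1/2 = 0.481.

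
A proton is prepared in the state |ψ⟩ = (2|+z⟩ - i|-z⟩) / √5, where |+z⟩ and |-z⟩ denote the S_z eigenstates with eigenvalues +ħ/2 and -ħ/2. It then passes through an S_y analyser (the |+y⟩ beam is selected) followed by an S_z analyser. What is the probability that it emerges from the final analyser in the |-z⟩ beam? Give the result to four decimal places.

First analyser (S_y): P(|+y⟩) = |⟨+y|ψ⟩|² = 1/10.
After stage 1 the state is |+y⟩; P(|-z⟩) = |⟨-z|+y⟩|² = 1/2.
Joint probability = 1/10 × 1/2 = 0.0500.

0.0500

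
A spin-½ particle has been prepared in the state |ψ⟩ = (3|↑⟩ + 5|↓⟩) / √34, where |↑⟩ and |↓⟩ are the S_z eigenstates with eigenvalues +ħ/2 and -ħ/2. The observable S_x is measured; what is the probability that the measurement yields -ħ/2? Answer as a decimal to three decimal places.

|-x⟩ = (|↑⟩ - |↓⟩)/√2, so ⟨-x|ψ⟩ = (-2) / (√2·√34).
P = |-2|² / 68 = 4/68.

0.059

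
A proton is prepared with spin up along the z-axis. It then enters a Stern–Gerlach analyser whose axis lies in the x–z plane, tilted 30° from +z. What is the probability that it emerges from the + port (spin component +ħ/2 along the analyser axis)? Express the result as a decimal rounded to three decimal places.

For spin-½, the probability of finding spin-up along an axis at angle θ to the initial spin direction is cos²(θ/2); spin-down is sin²(θ/2).
θ = 30°, so P = cos²(15°) ≈ 0.933.

0.933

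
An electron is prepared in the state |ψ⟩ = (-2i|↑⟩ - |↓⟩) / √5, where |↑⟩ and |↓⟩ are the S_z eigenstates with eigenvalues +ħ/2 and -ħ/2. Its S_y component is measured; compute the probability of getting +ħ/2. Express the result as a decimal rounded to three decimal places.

|+y⟩ = (|↑⟩ + i|↓⟩)/√2, so ⟨+y|ψ⟩ = (-i) / (√2·√5).
P = |-i|² / 10 = 1/10.

0.100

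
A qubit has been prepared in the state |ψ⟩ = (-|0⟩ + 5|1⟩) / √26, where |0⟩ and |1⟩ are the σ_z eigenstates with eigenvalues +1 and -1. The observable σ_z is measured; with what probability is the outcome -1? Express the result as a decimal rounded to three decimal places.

The -1 outcome corresponds to |1⟩. Its amplitude in |ψ⟩ is 5/√26.
P = |5|² / 26 = 25/26.

0.962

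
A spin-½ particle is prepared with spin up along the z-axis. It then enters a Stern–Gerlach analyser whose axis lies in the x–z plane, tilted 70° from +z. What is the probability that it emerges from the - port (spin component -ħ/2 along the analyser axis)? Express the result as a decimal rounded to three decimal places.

0.329

For spin-½, the probability of finding spin-up along an axis at angle θ to the initial spin direction is cos²(θ/2); spin-down is sin²(θ/2).
θ = 70°, so P = sin²(35°) ≈ 0.329.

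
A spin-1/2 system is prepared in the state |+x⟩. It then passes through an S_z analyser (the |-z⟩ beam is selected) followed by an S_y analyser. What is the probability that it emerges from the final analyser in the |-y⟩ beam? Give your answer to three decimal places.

0.250

First analyser (S_z): from |+x⟩, P(|-z⟩) = 1/2.
After stage 1 the state is |-z⟩; P(|-y⟩) = |⟨-y|-z⟩|² = 1/2.
Joint probability = 1/2 × 1/2 = 0.250.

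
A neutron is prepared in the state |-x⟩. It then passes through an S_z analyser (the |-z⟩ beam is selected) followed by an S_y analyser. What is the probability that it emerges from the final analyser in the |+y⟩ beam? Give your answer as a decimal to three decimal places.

0.250

First analyser (S_z): from |-x⟩, P(|-z⟩) = 1/2.
After stage 1 the state is |-z⟩; P(|+y⟩) = |⟨+y|-z⟩|² = 1/2.
Joint probability = 1/2 × 1/2 = 0.250.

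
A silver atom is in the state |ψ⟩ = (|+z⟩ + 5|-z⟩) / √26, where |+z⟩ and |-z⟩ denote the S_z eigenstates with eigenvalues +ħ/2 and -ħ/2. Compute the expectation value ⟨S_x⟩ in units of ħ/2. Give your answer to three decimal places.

⟨σ_x⟩ = 2 Re(a* b)/(|a|²+|b|²) with a = 1, b = 5.
a* b = 5, so ⟨σ_x⟩ = 10/26.
⟨S_x⟩ = (ħ/2)·⟨σ_x⟩.

0.385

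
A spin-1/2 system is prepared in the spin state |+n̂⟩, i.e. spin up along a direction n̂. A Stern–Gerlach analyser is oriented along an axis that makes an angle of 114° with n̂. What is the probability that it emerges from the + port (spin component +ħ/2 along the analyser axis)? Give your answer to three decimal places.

0.297

For spin-½, the probability of finding spin-up along an axis at angle θ to the initial spin direction is cos²(θ/2); spin-down is sin²(θ/2).
θ = 114°, so P = cos²(57°) ≈ 0.297.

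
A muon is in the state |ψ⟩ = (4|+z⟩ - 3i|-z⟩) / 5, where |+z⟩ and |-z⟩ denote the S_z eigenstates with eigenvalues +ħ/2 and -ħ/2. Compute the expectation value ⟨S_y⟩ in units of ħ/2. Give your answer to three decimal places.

-0.960

⟨σ_y⟩ = 2 Im(a* b)/(|a|²+|b|²) with a = 4, b = -3i.
a* b = -12i, so ⟨σ_y⟩ = -24/25.
⟨S_y⟩ = (ħ/2)·⟨σ_y⟩.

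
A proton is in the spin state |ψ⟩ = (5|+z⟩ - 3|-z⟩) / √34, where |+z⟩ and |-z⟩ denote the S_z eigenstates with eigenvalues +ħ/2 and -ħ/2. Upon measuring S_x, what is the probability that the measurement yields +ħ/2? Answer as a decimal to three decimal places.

|+x⟩ = (|+z⟩ + |-z⟩)/√2, so ⟨+x|ψ⟩ = (2) / (√2·√34).
P = |2|² / 68 = 4/68.

0.059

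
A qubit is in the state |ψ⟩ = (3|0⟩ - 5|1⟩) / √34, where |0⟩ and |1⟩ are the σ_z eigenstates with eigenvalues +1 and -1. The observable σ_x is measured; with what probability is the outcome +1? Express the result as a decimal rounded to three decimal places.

|+x⟩ = (|0⟩ + |1⟩)/√2, so ⟨+x|ψ⟩ = (-2) / (√2·√34).
P = |-2|² / 68 = 4/68.

0.059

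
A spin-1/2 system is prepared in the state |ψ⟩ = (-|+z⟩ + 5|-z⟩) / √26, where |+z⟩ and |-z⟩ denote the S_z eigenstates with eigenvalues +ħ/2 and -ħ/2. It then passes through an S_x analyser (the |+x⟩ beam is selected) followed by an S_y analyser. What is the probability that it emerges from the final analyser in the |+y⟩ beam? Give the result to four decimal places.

First analyser (S_x): P(|+x⟩) = |⟨+x|ψ⟩|² = 16/52.
After stage 1 the state is |+x⟩; P(|+y⟩) = |⟨+y|+x⟩|² = 1/2.
Joint probability = 16/52 × 1/2 = 0.1538.

0.1538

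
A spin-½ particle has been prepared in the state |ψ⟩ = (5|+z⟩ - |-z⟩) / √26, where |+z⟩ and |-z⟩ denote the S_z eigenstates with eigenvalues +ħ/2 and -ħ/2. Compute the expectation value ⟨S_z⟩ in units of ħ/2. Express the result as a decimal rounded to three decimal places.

⟨σ_z⟩ = |a|² - |b|² divided by |a|²+|b|², with a, b the |+z⟩, |-z⟩ amplitudes.
= (25 - 1)/26 = 24/26.
⟨S_z⟩ = (ħ/2)·⟨σ_z⟩.

0.923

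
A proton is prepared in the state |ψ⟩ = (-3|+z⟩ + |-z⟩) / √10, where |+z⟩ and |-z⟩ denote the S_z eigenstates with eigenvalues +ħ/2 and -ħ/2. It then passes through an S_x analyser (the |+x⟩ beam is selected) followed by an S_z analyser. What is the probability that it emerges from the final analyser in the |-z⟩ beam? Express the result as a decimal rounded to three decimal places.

First analyser (S_x): P(|+x⟩) = |⟨+x|ψ⟩|² = 4/20.
After stage 1 the state is |+x⟩; P(|-z⟩) = |⟨-z|+x⟩|² = 1/2.
Joint probability = 4/20 × 1/2 = 0.100.

0.100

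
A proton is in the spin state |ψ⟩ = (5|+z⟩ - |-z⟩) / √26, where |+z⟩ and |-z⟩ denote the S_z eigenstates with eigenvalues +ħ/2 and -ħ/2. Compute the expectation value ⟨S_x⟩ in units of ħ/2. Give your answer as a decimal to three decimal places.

-0.385

⟨σ_x⟩ = 2 Re(a* b)/(|a|²+|b|²) with a = 5, b = -1.
a* b = -5, so ⟨σ_x⟩ = -10/26.
⟨S_x⟩ = (ħ/2)·⟨σ_x⟩.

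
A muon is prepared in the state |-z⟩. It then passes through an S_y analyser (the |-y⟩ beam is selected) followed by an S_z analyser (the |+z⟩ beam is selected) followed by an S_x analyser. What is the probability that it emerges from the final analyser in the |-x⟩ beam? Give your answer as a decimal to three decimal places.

First analyser (S_y): from |-z⟩, P(|-y⟩) = 1/2.
After stage 1 the state is |-y⟩; P(|+z⟩) = |⟨+z|-y⟩|² = 1/2.
After stage 2 the state is |+z⟩; P(|-x⟩) = |⟨-x|+z⟩|² = 1/2.
Joint probability = 1/2 × 1/2 × 1/2 = 0.125.

0.125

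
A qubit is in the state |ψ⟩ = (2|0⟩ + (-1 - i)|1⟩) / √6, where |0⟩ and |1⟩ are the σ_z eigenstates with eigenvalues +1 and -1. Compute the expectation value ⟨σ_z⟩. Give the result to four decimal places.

0.3333

⟨σ_z⟩ = |a|² - |b|² divided by |a|²+|b|², with a, b the |0⟩, |1⟩ amplitudes.
= (4 - 2)/6 = 2/6.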